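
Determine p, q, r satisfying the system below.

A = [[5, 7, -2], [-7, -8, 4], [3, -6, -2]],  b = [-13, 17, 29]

(5, -4, 5)

Forward elimination on [A|b]:
R2 <- R2 - (-7/5)*R1:  [    0   9/5   6/5  -6/5 ]
R3 <- R3 - (3/5)*R1:  [     0  -51/5   -4/5  184/5 ]
R3 <- R3 - (-17/3)*R2:  [  0   0   6  30 ]
Row echelon form:
[ 5    7   -2  |   -13 ]
[ 0  9/5  6/5  |  -6/5 ]
[ 0    0    6  |    30 ]
Back-substitution:
r = (30) / 6 = 5
q = (-6/5 - (6/5)*(5)) / (9/5) = -4
p = (-13 - (7)*(-4) - (-2)*(5)) / 5 = 5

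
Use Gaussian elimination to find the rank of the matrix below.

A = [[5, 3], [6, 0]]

rank(A) = 2

Row reduction:
R2 <- R2 - (6/5)*R1:  [     0  -18/5 ]
Row echelon form:
[ 5      3 ]
[ 0  -18/5 ]
Nonzero rows / pivot columns: 2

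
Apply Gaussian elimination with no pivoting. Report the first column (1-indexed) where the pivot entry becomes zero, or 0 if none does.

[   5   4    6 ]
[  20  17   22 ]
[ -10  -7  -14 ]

Naive forward elimination:
R2 <- R2 - (4)*R1:  [  0   1  -2 ]
R3 <- R3 - (-2)*R1:  [  0   1  -2 ]
R3 <- R3 - (1)*R2:  [ 0  0  0 ]
Matrix at this point:
[ 5  4   6 ]
[ 0  1  -2 ]
[ 0  0   0 ]
Pivot entry (3,3) in the last row is zero and there are no rows below to swap with -> zero pivot in column 3 (A is singular).

first zero-pivot column = 3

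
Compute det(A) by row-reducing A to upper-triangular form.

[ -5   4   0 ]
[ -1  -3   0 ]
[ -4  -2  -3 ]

Forward elimination:
R2 <- R2 - (1/5)*R1:  [     0  -19/5      0 ]
R3 <- R3 - (4/5)*R1:  [     0  -26/5     -3 ]
R3 <- R3 - (26/19)*R2:  [  0   0  -3 ]
Upper-triangular form:
[ -5      4   0 ]
[  0  -19/5   0 ]
[  0      0  -3 ]
det(A) = (-1)^0 * (-5) * (-19/5) * (-3) = -57  (0 row swaps -> sign +1)

det(A) = -57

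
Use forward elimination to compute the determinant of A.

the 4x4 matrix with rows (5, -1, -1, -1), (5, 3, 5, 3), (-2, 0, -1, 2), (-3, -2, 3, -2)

det(A) = -252

Forward elimination:
R2 <- R2 - (1)*R1:  [ 0  4  6  4 ]
R3 <- R3 - (-2/5)*R1:  [    0  -2/5  -7/5   8/5 ]
R4 <- R4 - (-3/5)*R1:  [     0  -13/5   12/5  -13/5 ]
R3 <- R3 - (-1/10)*R2:  [    0     0  -4/5     2 ]
R4 <- R4 - (-13/20)*R2:  [     0      0  63/10      0 ]
R4 <- R4 - (-63/8)*R3:  [    0     0     0  63/4 ]
Upper-triangular form:
[ 5  -1    -1    -1 ]
[ 0   4     6     4 ]
[ 0   0  -4/5     2 ]
[ 0   0     0  63/4 ]
det(A) = (-1)^0 * (5) * (4) * (-4/5) * (63/4) = -252  (0 row swaps -> sign +1)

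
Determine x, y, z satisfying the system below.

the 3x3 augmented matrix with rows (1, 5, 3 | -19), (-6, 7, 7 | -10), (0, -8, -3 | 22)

(-3, -2, -2)

Forward elimination on [A|b]:
R2 <- R2 - (-6)*R1:  [    0    37    25  -124 ]
R3 <- R3 - (-8/37)*R2:  [       0        0    89/37  -178/37 ]
Row echelon form:
[ 1   5      3  |      -19 ]
[ 0  37     25  |     -124 ]
[ 0   0  89/37  |  -178/37 ]
Back-substitution:
z = (-178/37) / (89/37) = -2
y = (-124 - (25)*(-2)) / 37 = -2
x = (-19 - (5)*(-2) - (3)*(-2)) / 1 = -3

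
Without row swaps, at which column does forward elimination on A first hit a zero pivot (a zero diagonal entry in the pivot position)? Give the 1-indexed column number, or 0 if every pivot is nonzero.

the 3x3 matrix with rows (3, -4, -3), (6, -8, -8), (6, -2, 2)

first zero-pivot column = 2

Naive forward elimination:
R2 <- R2 - (2)*R1:  [  0   0  -2 ]
R3 <- R3 - (2)*R1:  [ 0  6  8 ]
Matrix at this point:
[ 3  -4  -3 ]
[ 0   0  -2 ]
[ 0   6   8 ]
Pivot entry (2,2) is zero but row 3 has 6 in column 2 -> naive elimination stops; a row interchange (e.g. R2 <-> R3) would be required here.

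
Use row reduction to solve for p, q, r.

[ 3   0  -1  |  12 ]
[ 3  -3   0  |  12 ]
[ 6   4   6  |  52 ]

(5, 1, 3)

Forward elimination on [A|b]:
R2 <- R2 - (1)*R1:  [  0  -3   1   0 ]
R3 <- R3 - (2)*R1:  [  0   4   8  28 ]
R3 <- R3 - (-4/3)*R2:  [    0     0  28/3    28 ]
Row echelon form:
[ 3   0    -1  |  12 ]
[ 0  -3     1  |   0 ]
[ 0   0  28/3  |  28 ]
Back-substitution:
r = (28) / (28/3) = 3
q = (0 - (1)*(3)) / -3 = 1
p = (12 - (-1)*(3)) / 3 = 5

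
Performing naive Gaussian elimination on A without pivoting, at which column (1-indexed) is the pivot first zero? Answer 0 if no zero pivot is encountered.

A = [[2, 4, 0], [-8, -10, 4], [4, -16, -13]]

Naive forward elimination:
R2 <- R2 - (-4)*R1:  [ 0  6  4 ]
R3 <- R3 - (2)*R1:  [   0  -24  -13 ]
R3 <- R3 - (-4)*R2:  [ 0  0  3 ]
All pivots nonzero; naive elimination completes without hitting a zero pivot.

first zero-pivot column = 0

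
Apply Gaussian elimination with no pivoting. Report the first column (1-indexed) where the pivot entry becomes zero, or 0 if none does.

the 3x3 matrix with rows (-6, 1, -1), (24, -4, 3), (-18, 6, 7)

Naive forward elimination:
R2 <- R2 - (-4)*R1:  [  0   0  -1 ]
R3 <- R3 - (3)*R1:  [  0   3  10 ]
Matrix at this point:
[ -6  1  -1 ]
[  0  0  -1 ]
[  0  3  10 ]
Pivot entry (2,2) is zero but row 3 has 3 in column 2 -> naive elimination stops; a row interchange (e.g. R2 <-> R3) would be required here.

first zero-pivot column = 2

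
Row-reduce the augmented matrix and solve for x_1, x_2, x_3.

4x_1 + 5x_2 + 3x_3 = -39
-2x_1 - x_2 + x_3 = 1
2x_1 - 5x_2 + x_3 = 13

Forward elimination on [A|b]:
R2 <- R2 - (-1/2)*R1:  [     0    3/2    5/2  -37/2 ]
R3 <- R3 - (1/2)*R1:  [     0  -15/2   -1/2   65/2 ]
R3 <- R3 - (-5)*R2:  [   0    0   12  -60 ]
Row echelon form:
[ 4    5    3  |    -39 ]
[ 0  3/2  5/2  |  -37/2 ]
[ 0    0   12  |    -60 ]
Back-substitution:
x_3 = (-60) / 12 = -5
x_2 = (-37/2 - (5/2)*(-5)) / (3/2) = -4
x_1 = (-39 - (5)*(-4) - (3)*(-5)) / 4 = -1

(-1, -4, -5)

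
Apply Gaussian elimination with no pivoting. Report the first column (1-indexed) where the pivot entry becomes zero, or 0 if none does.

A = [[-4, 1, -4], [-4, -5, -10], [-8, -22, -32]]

first zero-pivot column = 3

Naive forward elimination:
R2 <- R2 - (1)*R1:  [  0  -6  -6 ]
R3 <- R3 - (2)*R1:  [   0  -24  -24 ]
R3 <- R3 - (4)*R2:  [ 0  0  0 ]
Matrix at this point:
[ -4   1  -4 ]
[  0  -6  -6 ]
[  0   0   0 ]
Pivot entry (3,3) in the last row is zero and there are no rows below to swap with -> zero pivot in column 3 (A is singular).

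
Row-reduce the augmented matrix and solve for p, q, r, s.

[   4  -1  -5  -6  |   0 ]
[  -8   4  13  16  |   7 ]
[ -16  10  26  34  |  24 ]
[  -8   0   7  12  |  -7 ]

(0, 5, -1, 0)

Forward elimination on [A|b]:
R2 <- R2 - (-2)*R1:  [ 0  2  3  4  7 ]
R3 <- R3 - (-4)*R1:  [  0   6   6  10  24 ]
R4 <- R4 - (-2)*R1:  [  0  -2  -3   0  -7 ]
R3 <- R3 - (3)*R2:  [  0   0  -3  -2   3 ]
R4 <- R4 - (-1)*R2:  [ 0  0  0  4  0 ]
Row echelon form:
[ 4  -1  -5  -6  |  0 ]
[ 0   2   3   4  |  7 ]
[ 0   0  -3  -2  |  3 ]
[ 0   0   0   4  |  0 ]
Back-substitution:
s = (0) / 4 = 0
r = (3 - (-2)*(0)) / -3 = -1
q = (7 - (3)*(-1) - (4)*(0)) / 2 = 5
p = (0 - (-1)*(5) - (-5)*(-1) - (-6)*(0)) / 4 = 0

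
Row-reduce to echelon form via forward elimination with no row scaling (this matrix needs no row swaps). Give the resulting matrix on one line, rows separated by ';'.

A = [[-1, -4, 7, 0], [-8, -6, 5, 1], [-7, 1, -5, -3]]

REF = [-1 -4 7 0; 0 26 -51 1; 0 0 75/26 -107/26]

Forward elimination:
R2 <- R2 - (8)*R1:  [   0   26  -51    1 ]
R3 <- R3 - (7)*R1:  [   0   29  -54   -3 ]
R3 <- R3 - (29/26)*R2:  [       0        0    75/26  -107/26 ]
Row echelon form:
[ -1  -4      7        0 ]
[  0  26    -51        1 ]
[  0   0  75/26  -107/26 ]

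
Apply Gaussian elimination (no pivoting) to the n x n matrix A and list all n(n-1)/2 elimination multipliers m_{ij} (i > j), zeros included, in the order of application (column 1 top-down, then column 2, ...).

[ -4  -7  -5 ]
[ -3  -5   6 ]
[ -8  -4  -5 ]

Forward elimination:
R2 <- R2 - (3/4)*R1:  [    0   1/4  39/4 ]
R3 <- R3 - (2)*R1:  [  0  10   5 ]
R3 <- R3 - (40)*R2:  [    0     0  -385 ]
Multipliers (in order of application): m_{21} = 3/4, m_{31} = 2, m_{32} = 40

multipliers: 3/4, 2, 40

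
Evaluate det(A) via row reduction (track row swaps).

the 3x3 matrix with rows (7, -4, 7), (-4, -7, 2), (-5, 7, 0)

Forward elimination:
R2 <- R2 - (-4/7)*R1:  [     0  -65/7      6 ]
R3 <- R3 - (-5/7)*R1:  [    0  29/7     5 ]
R3 <- R3 - (-29/65)*R2:  [      0       0  499/65 ]
Upper-triangular form:
[ 7     -4       7 ]
[ 0  -65/7       6 ]
[ 0      0  499/65 ]
det(A) = (-1)^0 * (7) * (-65/7) * (499/65) = -499  (0 row swaps -> sign +1)

det(A) = -499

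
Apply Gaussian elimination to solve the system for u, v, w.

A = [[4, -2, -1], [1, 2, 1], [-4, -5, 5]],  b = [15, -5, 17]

Forward elimination on [A|b]:
R2 <- R2 - (1/4)*R1:  [     0    5/2    5/4  -35/4 ]
R3 <- R3 - (-1)*R1:  [  0  -7   4  32 ]
R3 <- R3 - (-14/5)*R2:  [    0     0  15/2  15/2 ]
Row echelon form:
[ 4   -2    -1  |     15 ]
[ 0  5/2   5/4  |  -35/4 ]
[ 0    0  15/2  |   15/2 ]
Back-substitution:
w = (15/2) / (15/2) = 1
v = (-35/4 - (5/4)*(1)) / (5/2) = -4
u = (15 - (-2)*(-4) - (-1)*(1)) / 4 = 2

(2, -4, 1)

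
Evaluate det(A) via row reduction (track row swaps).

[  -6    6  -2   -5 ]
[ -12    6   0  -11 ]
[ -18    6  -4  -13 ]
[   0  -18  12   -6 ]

det(A) = 648

Forward elimination:
R2 <- R2 - (2)*R1:  [  0  -6   4  -1 ]
R3 <- R3 - (3)*R1:  [   0  -12    2    2 ]
R3 <- R3 - (2)*R2:  [  0   0  -6   4 ]
R4 <- R4 - (3)*R2:  [  0   0   0  -3 ]
Upper-triangular form:
[ -6   6  -2  -5 ]
[  0  -6   4  -1 ]
[  0   0  -6   4 ]
[  0   0   0  -3 ]
det(A) = (-1)^0 * (-6) * (-6) * (-6) * (-3) = 648  (0 row swaps -> sign +1)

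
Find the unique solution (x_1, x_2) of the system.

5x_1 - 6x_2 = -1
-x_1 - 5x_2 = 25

(-5, -4)

Forward elimination on [A|b]:
R2 <- R2 - (-1/5)*R1:  [     0  -31/5  124/5 ]
Row echelon form:
[ 5     -6  |     -1 ]
[ 0  -31/5  |  124/5 ]
Back-substitution:
x_2 = (124/5) / (-31/5) = -4
x_1 = (-1 - (-6)*(-4)) / 5 = -5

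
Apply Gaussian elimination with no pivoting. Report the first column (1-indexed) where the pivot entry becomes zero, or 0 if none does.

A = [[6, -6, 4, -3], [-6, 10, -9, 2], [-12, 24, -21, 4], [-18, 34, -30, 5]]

first zero-pivot column = 0

Naive forward elimination:
R2 <- R2 - (-1)*R1:  [  0   4  -5  -1 ]
R3 <- R3 - (-2)*R1:  [   0   12  -13   -2 ]
R4 <- R4 - (-3)*R1:  [   0   16  -18   -4 ]
R3 <- R3 - (3)*R2:  [ 0  0  2  1 ]
R4 <- R4 - (4)*R2:  [ 0  0  2  0 ]
R4 <- R4 - (1)*R3:  [  0   0   0  -1 ]
All pivots nonzero; naive elimination completes without hitting a zero pivot.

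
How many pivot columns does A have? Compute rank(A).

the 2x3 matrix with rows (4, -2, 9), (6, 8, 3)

rank(A) = 2

Row reduction:
R2 <- R2 - (3/2)*R1:  [     0     11  -21/2 ]
Row echelon form:
[ 4  -2      9 ]
[ 0  11  -21/2 ]
Nonzero rows / pivot columns: 2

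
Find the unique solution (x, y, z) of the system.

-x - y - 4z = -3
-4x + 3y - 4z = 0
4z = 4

Forward elimination on [A|b]:
R2 <- R2 - (4)*R1:  [  0   7  12  12 ]
Row echelon form:
[ -1  -1  -4  |  -3 ]
[  0   7  12  |  12 ]
[  0   0   4  |   4 ]
Back-substitution:
z = (4) / 4 = 1
y = (12 - (12)*(1)) / 7 = 0
x = (-3 - (-1)*(0) - (-4)*(1)) / -1 = -1

(-1, 0, 1)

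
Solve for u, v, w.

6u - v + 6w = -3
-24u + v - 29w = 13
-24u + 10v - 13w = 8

Forward elimination on [A|b]:
R2 <- R2 - (-4)*R1:  [  0  -3  -5   1 ]
R3 <- R3 - (-4)*R1:  [  0   6  11  -4 ]
R3 <- R3 - (-2)*R2:  [  0   0   1  -2 ]
Row echelon form:
[ 6  -1   6  |  -3 ]
[ 0  -3  -5  |   1 ]
[ 0   0   1  |  -2 ]
Back-substitution:
w = (-2) / 1 = -2
v = (1 - (-5)*(-2)) / -3 = 3
u = (-3 - (-1)*(3) - (6)*(-2)) / 6 = 2

(2, 3, -2)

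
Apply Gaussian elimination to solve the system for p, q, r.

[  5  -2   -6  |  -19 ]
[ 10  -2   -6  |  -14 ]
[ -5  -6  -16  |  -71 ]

(1, 3, 3)

Forward elimination on [A|b]:
R2 <- R2 - (2)*R1:  [  0   2   6  24 ]
R3 <- R3 - (-1)*R1:  [   0   -8  -22  -90 ]
R3 <- R3 - (-4)*R2:  [ 0  0  2  6 ]
Row echelon form:
[ 5  -2  -6  |  -19 ]
[ 0   2   6  |   24 ]
[ 0   0   2  |    6 ]
Back-substitution:
r = (6) / 2 = 3
q = (24 - (6)*(3)) / 2 = 3
p = (-19 - (-2)*(3) - (-6)*(3)) / 5 = 1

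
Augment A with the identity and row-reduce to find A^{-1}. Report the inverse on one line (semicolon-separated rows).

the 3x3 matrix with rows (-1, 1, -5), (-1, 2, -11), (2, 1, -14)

inverse = [-17/6 3/2 -1/6; -6 4 -1; -5/6 1/2 -1/6]

Gauss-Jordan on [A | I]:
R1 <- (1/-1)*R1:  [  1  -1   5  |  -1   0   0 ]
R2 <- R2 - (-1)*R1:  [  0   1  -6  |  -1   1   0 ]
R3 <- R3 - (2)*R1:  [   0    3  -24  |    2    0    1 ]
R1 <- R1 - (-1)*R2:  [  1   0  -1  |  -2   1   0 ]
R3 <- R3 - (3)*R2:  [  0   0  -6  |   5  -3   1 ]
R3 <- (1/-6)*R3:  [    0     0     1  |  -5/6   1/2  -1/6 ]
R1 <- R1 - (-1)*R3:  [     1      0      0  |  -17/6    3/2   -1/6 ]
R2 <- R2 - (-6)*R3:  [  0   1   0  |  -6   4  -1 ]
Right block of [I | A^{-1}] is the inverse:
[ -17/6  3/2  -1/6 ]
[    -6    4    -1 ]
[  -5/6  1/2  -1/6 ]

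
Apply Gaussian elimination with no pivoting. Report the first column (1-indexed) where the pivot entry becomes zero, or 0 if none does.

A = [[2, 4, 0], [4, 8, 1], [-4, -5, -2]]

first zero-pivot column = 2

Naive forward elimination:
R2 <- R2 - (2)*R1:  [ 0  0  1 ]
R3 <- R3 - (-2)*R1:  [  0   3  -2 ]
Matrix at this point:
[ 2  4   0 ]
[ 0  0   1 ]
[ 0  3  -2 ]
Pivot entry (2,2) is zero but row 3 has 3 in column 2 -> naive elimination stops; a row interchange (e.g. R2 <-> R3) would be required here.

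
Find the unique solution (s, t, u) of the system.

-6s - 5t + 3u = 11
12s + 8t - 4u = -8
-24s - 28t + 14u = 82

Forward elimination on [A|b]:
R2 <- R2 - (-2)*R1:  [  0  -2   2  14 ]
R3 <- R3 - (4)*R1:  [  0  -8   2  38 ]
R3 <- R3 - (4)*R2:  [   0    0   -6  -18 ]
Row echelon form:
[ -6  -5   3  |   11 ]
[  0  -2   2  |   14 ]
[  0   0  -6  |  -18 ]
Back-substitution:
u = (-18) / -6 = 3
t = (14 - (2)*(3)) / -2 = -4
s = (11 - (-5)*(-4) - (3)*(3)) / -6 = 3

(3, -4, 3)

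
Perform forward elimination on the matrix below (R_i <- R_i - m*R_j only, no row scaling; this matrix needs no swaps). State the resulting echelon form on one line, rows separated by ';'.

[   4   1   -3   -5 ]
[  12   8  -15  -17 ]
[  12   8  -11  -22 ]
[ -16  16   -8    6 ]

REF = [4 1 -3 -5; 0 5 -6 -2; 0 0 4 -5; 0 0 0 -1]

Forward elimination:
R2 <- R2 - (3)*R1:  [  0   5  -6  -2 ]
R3 <- R3 - (3)*R1:  [  0   5  -2  -7 ]
R4 <- R4 - (-4)*R1:  [   0   20  -20  -14 ]
R3 <- R3 - (1)*R2:  [  0   0   4  -5 ]
R4 <- R4 - (4)*R2:  [  0   0   4  -6 ]
R4 <- R4 - (1)*R3:  [  0   0   0  -1 ]
Row echelon form:
[ 4  1  -3  -5 ]
[ 0  5  -6  -2 ]
[ 0  0   4  -5 ]
[ 0  0   0  -1 ]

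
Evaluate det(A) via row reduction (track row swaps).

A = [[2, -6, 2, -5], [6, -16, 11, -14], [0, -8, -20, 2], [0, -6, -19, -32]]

det(A) = 96

Forward elimination:
R2 <- R2 - (3)*R1:  [ 0  2  5  1 ]
R3 <- R3 - (-4)*R2:  [ 0  0  0  6 ]
R4 <- R4 - (-3)*R2:  [   0    0   -4  -29 ]
R3 <-> R4   (pivot in column 3 was zero)
[ 2  -6   2   -5 ]
[ 0   2   5    1 ]
[ 0   0  -4  -29 ]
[ 0   0   0    6 ]
Upper-triangular form:
[ 2  -6   2   -5 ]
[ 0   2   5    1 ]
[ 0   0  -4  -29 ]
[ 0   0   0    6 ]
det(A) = (-1)^1 * (2) * (2) * (-4) * (6) = 96  (1 row swap -> sign -1)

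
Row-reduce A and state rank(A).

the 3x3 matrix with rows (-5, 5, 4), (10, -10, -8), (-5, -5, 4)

Row reduction:
R2 <- R2 - (-2)*R1:  [ 0  0  0 ]
R3 <- R3 - (1)*R1:  [   0  -10    0 ]
R2 <-> R3   (pivot in column 2 was zero)
[ -5    5  4 ]
[  0  -10  0 ]
[  0    0  0 ]
Row echelon form:
[ -5    5  4 ]
[  0  -10  0 ]
[  0    0  0 ]
Nonzero rows / pivot columns: 2

rank(A) = 2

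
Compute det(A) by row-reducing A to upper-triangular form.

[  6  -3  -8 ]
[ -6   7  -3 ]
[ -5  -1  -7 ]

Forward elimination:
R2 <- R2 - (-1)*R1:  [   0    4  -11 ]
R3 <- R3 - (-5/6)*R1:  [     0   -7/2  -41/3 ]
R3 <- R3 - (-7/8)*R2:  [       0        0  -559/24 ]
Upper-triangular form:
[ 6  -3       -8 ]
[ 0   4      -11 ]
[ 0   0  -559/24 ]
det(A) = (-1)^0 * (6) * (4) * (-559/24) = -559  (0 row swaps -> sign +1)

det(A) = -559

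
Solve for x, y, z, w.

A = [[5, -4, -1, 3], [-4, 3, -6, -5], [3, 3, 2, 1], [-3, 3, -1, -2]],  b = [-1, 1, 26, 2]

(5, 4, 1, -3)

Forward elimination on [A|b]:
R2 <- R2 - (-4/5)*R1:  [     0   -1/5  -34/5  -13/5    1/5 ]
R3 <- R3 - (3/5)*R1:  [     0   27/5   13/5   -4/5  133/5 ]
R4 <- R4 - (-3/5)*R1:  [    0   3/5  -8/5  -1/5   7/5 ]
R3 <- R3 - (-27)*R2:  [    0     0  -181   -71    32 ]
R4 <- R4 - (-3)*R2:  [   0    0  -22   -8    2 ]
R4 <- R4 - (22/181)*R3:  [        0         0         0   114/181  -342/181 ]
Row echelon form:
[ 5    -4     -1        3  |        -1 ]
[ 0  -1/5  -34/5    -13/5  |       1/5 ]
[ 0     0   -181      -71  |        32 ]
[ 0     0      0  114/181  |  -342/181 ]
Back-substitution:
w = (-342/181) / (114/181) = -3
z = (32 - (-71)*(-3)) / -181 = 1
y = (1/5 - (-34/5)*(1) - (-13/5)*(-3)) / (-1/5) = 4
x = (-1 - (-4)*(4) - (-1)*(1) - (3)*(-3)) / 5 = 5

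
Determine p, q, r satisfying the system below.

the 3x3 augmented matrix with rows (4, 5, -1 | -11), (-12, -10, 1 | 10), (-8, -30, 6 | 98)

Forward elimination on [A|b]:
R2 <- R2 - (-3)*R1:  [   0    5   -2  -23 ]
R3 <- R3 - (-2)*R1:  [   0  -20    4   76 ]
R3 <- R3 - (-4)*R2:  [   0    0   -4  -16 ]
Row echelon form:
[ 4  5  -1  |  -11 ]
[ 0  5  -2  |  -23 ]
[ 0  0  -4  |  -16 ]
Back-substitution:
r = (-16) / -4 = 4
q = (-23 - (-2)*(4)) / 5 = -3
p = (-11 - (5)*(-3) - (-1)*(4)) / 4 = 2

(2, -3, 4)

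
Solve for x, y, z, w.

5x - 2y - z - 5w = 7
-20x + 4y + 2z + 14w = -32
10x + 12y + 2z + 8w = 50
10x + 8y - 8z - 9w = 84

Forward elimination on [A|b]:
R2 <- R2 - (-4)*R1:  [  0  -4  -2  -6  -4 ]
R3 <- R3 - (2)*R1:  [  0  16   4  18  36 ]
R4 <- R4 - (2)*R1:  [  0  12  -6   1  70 ]
R3 <- R3 - (-4)*R2:  [  0   0  -4  -6  20 ]
R4 <- R4 - (-3)*R2:  [   0    0  -12  -17   58 ]
R4 <- R4 - (3)*R3:  [  0   0   0   1  -2 ]
Row echelon form:
[ 5  -2  -1  -5  |   7 ]
[ 0  -4  -2  -6  |  -4 ]
[ 0   0  -4  -6  |  20 ]
[ 0   0   0   1  |  -2 ]
Back-substitution:
w = (-2) / 1 = -2
z = (20 - (-6)*(-2)) / -4 = -2
y = (-4 - (-2)*(-2) - (-6)*(-2)) / -4 = 5
x = (7 - (-2)*(5) - (-1)*(-2) - (-5)*(-2)) / 5 = 1

(1, 5, -2, -2)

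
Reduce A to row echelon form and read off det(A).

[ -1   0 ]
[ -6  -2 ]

det(A) = 2

Forward elimination:
R2 <- R2 - (6)*R1:  [  0  -2 ]
Upper-triangular form:
[ -1   0 ]
[  0  -2 ]
det(A) = (-1)^0 * (-1) * (-2) = 2  (0 row swaps -> sign +1)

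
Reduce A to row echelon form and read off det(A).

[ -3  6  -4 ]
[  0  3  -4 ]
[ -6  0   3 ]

Forward elimination:
R3 <- R3 - (2)*R1:  [   0  -12   11 ]
R3 <- R3 - (-4)*R2:  [  0   0  -5 ]
Upper-triangular form:
[ -3  6  -4 ]
[  0  3  -4 ]
[  0  0  -5 ]
det(A) = (-1)^0 * (-3) * (3) * (-5) = 45  (0 row swaps -> sign +1)

det(A) = 45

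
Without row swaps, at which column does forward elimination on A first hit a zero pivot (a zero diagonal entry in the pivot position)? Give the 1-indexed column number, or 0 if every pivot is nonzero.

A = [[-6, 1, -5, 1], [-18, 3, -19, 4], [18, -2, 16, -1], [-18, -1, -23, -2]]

Naive forward elimination:
R2 <- R2 - (3)*R1:  [  0   0  -4   1 ]
R3 <- R3 - (-3)*R1:  [ 0  1  1  2 ]
R4 <- R4 - (3)*R1:  [  0  -4  -8  -5 ]
Matrix at this point:
[ -6   1  -5   1 ]
[  0   0  -4   1 ]
[  0   1   1   2 ]
[  0  -4  -8  -5 ]
Pivot entry (2,2) is zero but row 3 has 1 in column 2 -> naive elimination stops; a row interchange (e.g. R2 <-> R3) would be required here.

first zero-pivot column = 2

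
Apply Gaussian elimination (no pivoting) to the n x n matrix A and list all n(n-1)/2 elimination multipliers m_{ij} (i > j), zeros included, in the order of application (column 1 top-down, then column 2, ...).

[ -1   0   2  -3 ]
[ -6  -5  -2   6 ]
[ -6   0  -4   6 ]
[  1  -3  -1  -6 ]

Forward elimination:
R2 <- R2 - (6)*R1:  [   0   -5  -14   24 ]
R3 <- R3 - (6)*R1:  [   0    0  -16   24 ]
R4 <- R4 - (-1)*R1:  [  0  -3   1  -9 ]
R3: entry in column 2 is already 0 -> m_{32} = 0 (no row operation needed)
R4 <- R4 - (3/5)*R2:  [      0       0    47/5  -117/5 ]
R4 <- R4 - (-47/80)*R3:  [      0       0       0  -93/10 ]
Multipliers (in order of application): m_{21} = 6, m_{31} = 6, m_{41} = -1, m_{32} = 0, m_{42} = 3/5, m_{43} = -47/80

multipliers: 6, 6, -1, 0, 3/5, -47/80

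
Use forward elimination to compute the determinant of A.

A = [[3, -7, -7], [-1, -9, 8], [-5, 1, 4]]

Forward elimination:
R2 <- R2 - (-1/3)*R1:  [     0  -34/3   17/3 ]
R3 <- R3 - (-5/3)*R1:  [     0  -32/3  -23/3 ]
R3 <- R3 - (16/17)*R2:  [   0    0  -13 ]
Upper-triangular form:
[ 3     -7    -7 ]
[ 0  -34/3  17/3 ]
[ 0      0   -13 ]
det(A) = (-1)^0 * (3) * (-34/3) * (-13) = 442  (0 row swaps -> sign +1)

det(A) = 442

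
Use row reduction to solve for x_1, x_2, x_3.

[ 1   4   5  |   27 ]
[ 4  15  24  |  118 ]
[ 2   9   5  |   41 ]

Forward elimination on [A|b]:
R2 <- R2 - (4)*R1:  [  0  -1   4  10 ]
R3 <- R3 - (2)*R1:  [   0    1   -5  -13 ]
R3 <- R3 - (-1)*R2:  [  0   0  -1  -3 ]
Row echelon form:
[ 1   4   5  |  27 ]
[ 0  -1   4  |  10 ]
[ 0   0  -1  |  -3 ]
Back-substitution:
x_3 = (-3) / -1 = 3
x_2 = (10 - (4)*(3)) / -1 = 2
x_1 = (27 - (4)*(2) - (5)*(3)) / 1 = 4

(4, 2, 3)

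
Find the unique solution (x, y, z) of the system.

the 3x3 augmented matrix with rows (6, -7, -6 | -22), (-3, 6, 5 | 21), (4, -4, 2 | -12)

(1, 4, 0)

Forward elimination on [A|b]:
R2 <- R2 - (-1/2)*R1:  [   0  5/2    2   10 ]
R3 <- R3 - (2/3)*R1:  [   0  2/3    6  8/3 ]
R3 <- R3 - (4/15)*R2:  [     0      0  82/15      0 ]
Row echelon form:
[ 6   -7     -6  |  -22 ]
[ 0  5/2      2  |   10 ]
[ 0    0  82/15  |    0 ]
Back-substitution:
z = (0) / (82/15) = 0
y = (10 - (2)*(0)) / (5/2) = 4
x = (-22 - (-7)*(4) - (-6)*(0)) / 6 = 1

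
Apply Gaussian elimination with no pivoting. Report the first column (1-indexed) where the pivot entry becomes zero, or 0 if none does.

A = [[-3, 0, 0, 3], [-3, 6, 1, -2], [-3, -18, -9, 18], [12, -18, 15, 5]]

Naive forward elimination:
R2 <- R2 - (1)*R1:  [  0   6   1  -5 ]
R3 <- R3 - (1)*R1:  [   0  -18   -9   15 ]
R4 <- R4 - (-4)*R1:  [   0  -18   15   17 ]
R3 <- R3 - (-3)*R2:  [  0   0  -6   0 ]
R4 <- R4 - (-3)*R2:  [  0   0  18   2 ]
R4 <- R4 - (-3)*R3:  [ 0  0  0  2 ]
All pivots nonzero; naive elimination completes without hitting a zero pivot.

first zero-pivot column = 0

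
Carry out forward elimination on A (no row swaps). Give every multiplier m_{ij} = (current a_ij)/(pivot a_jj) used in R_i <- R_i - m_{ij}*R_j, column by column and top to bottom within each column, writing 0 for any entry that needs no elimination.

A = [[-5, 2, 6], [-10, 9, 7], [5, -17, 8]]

multipliers: 2, -1, -3

Forward elimination:
R2 <- R2 - (2)*R1:  [  0   5  -5 ]
R3 <- R3 - (-1)*R1:  [   0  -15   14 ]
R3 <- R3 - (-3)*R2:  [  0   0  -1 ]
Multipliers (in order of application): m_{21} = 2, m_{31} = -1, m_{32} = -3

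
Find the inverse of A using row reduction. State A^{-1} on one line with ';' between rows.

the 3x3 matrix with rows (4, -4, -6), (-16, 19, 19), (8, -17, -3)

Gauss-Jordan on [A | I]:
R1 <- (1/4)*R1:  [    1    -1  -3/2  |   1/4     0     0 ]
R2 <- R2 - (-16)*R1:  [  0   3  -5  |   4   1   0 ]
R3 <- R3 - (8)*R1:  [  0  -9   9  |  -2   0   1 ]
R2 <- (1/3)*R2:  [    0     1  -5/3  |   4/3   1/3     0 ]
R1 <- R1 - (-1)*R2:  [     1      0  -19/6  |  19/12    1/3      0 ]
R3 <- R3 - (-9)*R2:  [  0   0  -6  |  10   3   1 ]
R3 <- (1/-6)*R3:  [    0     0     1  |  -5/3  -1/2  -1/6 ]
R1 <- R1 - (-19/6)*R3:  [       1        0        0  |  -133/36     -5/4   -19/36 ]
R2 <- R2 - (-5/3)*R3:  [     0      1      0  |  -13/9   -1/2  -5/18 ]
Right block of [I | A^{-1}] is the inverse:
[ -133/36  -5/4  -19/36 ]
[   -13/9  -1/2   -5/18 ]
[    -5/3  -1/2    -1/6 ]

inverse = [-133/36 -5/4 -19/36; -13/9 -1/2 -5/18; -5/3 -1/2 -1/6]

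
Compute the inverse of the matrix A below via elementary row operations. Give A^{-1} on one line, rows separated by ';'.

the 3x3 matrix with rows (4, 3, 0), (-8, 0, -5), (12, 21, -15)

inverse = [-7/8 -3/8 1/8; 3/2 1/2 -1/6; 7/5 2/5 -1/5]

Gauss-Jordan on [A | I]:
R1 <- (1/4)*R1:  [   1  3/4    0  |  1/4    0    0 ]
R2 <- R2 - (-8)*R1:  [  0   6  -5  |   2   1   0 ]
R3 <- R3 - (12)*R1:  [   0   12  -15  |   -3    0    1 ]
R2 <- (1/6)*R2:  [    0     1  -5/6  |   1/3   1/6     0 ]
R1 <- R1 - (3/4)*R2:  [    1     0   5/8  |     0  -1/8     0 ]
R3 <- R3 - (12)*R2:  [  0   0  -5  |  -7  -2   1 ]
R3 <- (1/-5)*R3:  [    0     0     1  |   7/5   2/5  -1/5 ]
R1 <- R1 - (5/8)*R3:  [    1     0     0  |  -7/8  -3/8   1/8 ]
R2 <- R2 - (-5/6)*R3:  [    0     1     0  |   3/2   1/2  -1/6 ]
Right block of [I | A^{-1}] is the inverse:
[ -7/8  -3/8   1/8 ]
[  3/2   1/2  -1/6 ]
[  7/5   2/5  -1/5 ]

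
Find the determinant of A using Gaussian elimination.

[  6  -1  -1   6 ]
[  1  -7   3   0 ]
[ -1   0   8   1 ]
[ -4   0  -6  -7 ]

det(A) = 344

Forward elimination:
R2 <- R2 - (1/6)*R1:  [     0  -41/6   19/6     -1 ]
R3 <- R3 - (-1/6)*R1:  [    0  -1/6  47/6     2 ]
R4 <- R4 - (-2/3)*R1:  [     0   -2/3  -20/3     -3 ]
R3 <- R3 - (1/41)*R2:  [      0       0  318/41   83/41 ]
R4 <- R4 - (4/41)*R2:  [       0        0  -286/41  -119/41 ]
R4 <- R4 - (-143/159)*R3:  [        0         0         0  -172/159 ]
Upper-triangular form:
[ 6     -1      -1         6 ]
[ 0  -41/6    19/6        -1 ]
[ 0      0  318/41     83/41 ]
[ 0      0       0  -172/159 ]
det(A) = (-1)^0 * (6) * (-41/6) * (318/41) * (-172/159) = 344  (0 row swaps -> sign +1)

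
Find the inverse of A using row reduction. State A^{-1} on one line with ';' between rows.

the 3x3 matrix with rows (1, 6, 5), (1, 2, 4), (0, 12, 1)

inverse = [-23/4 27/4 7/4; -1/8 1/8 1/8; 3/2 -3/2 -1/2]

Gauss-Jordan on [A | I]:
R2 <- R2 - (1)*R1:  [  0  -4  -1  |  -1   1   0 ]
R2 <- (1/-4)*R2:  [    0     1   1/4  |   1/4  -1/4     0 ]
R1 <- R1 - (6)*R2:  [    1     0   7/2  |  -1/2   3/2     0 ]
R3 <- R3 - (12)*R2:  [  0   0  -2  |  -3   3   1 ]
R3 <- (1/-2)*R3:  [    0     0     1  |   3/2  -3/2  -1/2 ]
R1 <- R1 - (7/2)*R3:  [     1      0      0  |  -23/4   27/4    7/4 ]
R2 <- R2 - (1/4)*R3:  [    0     1     0  |  -1/8   1/8   1/8 ]
Right block of [I | A^{-1}] is the inverse:
[ -23/4  27/4   7/4 ]
[  -1/8   1/8   1/8 ]
[   3/2  -3/2  -1/2 ]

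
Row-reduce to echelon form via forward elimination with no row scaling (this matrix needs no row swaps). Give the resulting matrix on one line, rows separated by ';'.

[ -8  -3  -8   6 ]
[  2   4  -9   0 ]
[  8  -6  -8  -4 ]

Forward elimination:
R2 <- R2 - (-1/4)*R1:  [    0  13/4   -11   3/2 ]
R3 <- R3 - (-1)*R1:  [   0   -9  -16    2 ]
R3 <- R3 - (-36/13)*R2:  [       0        0  -604/13    80/13 ]
Row echelon form:
[ -8    -3       -8      6 ]
[  0  13/4      -11    3/2 ]
[  0     0  -604/13  80/13 ]

REF = [-8 -3 -8 6; 0 13/4 -11 3/2; 0 0 -604/13 80/13]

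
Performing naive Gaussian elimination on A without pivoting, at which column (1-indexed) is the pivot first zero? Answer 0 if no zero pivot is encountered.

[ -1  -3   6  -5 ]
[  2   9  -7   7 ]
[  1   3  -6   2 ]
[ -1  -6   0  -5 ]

Naive forward elimination:
R2 <- R2 - (-2)*R1:  [  0   3   5  -3 ]
R3 <- R3 - (-1)*R1:  [  0   0   0  -3 ]
R4 <- R4 - (1)*R1:  [  0  -3  -6   0 ]
R4 <- R4 - (-1)*R2:  [  0   0  -1  -3 ]
Matrix at this point:
[ -1  -3   6  -5 ]
[  0   3   5  -3 ]
[  0   0   0  -3 ]
[  0   0  -1  -3 ]
Pivot entry (3,3) is zero but row 4 has -1 in column 3 -> naive elimination stops; a row interchange (e.g. R3 <-> R4) would be required here.

first zero-pivot column = 3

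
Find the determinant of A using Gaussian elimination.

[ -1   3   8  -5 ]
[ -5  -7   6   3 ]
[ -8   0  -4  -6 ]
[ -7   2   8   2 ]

det(A) = -7300

Forward elimination:
R2 <- R2 - (5)*R1:  [   0  -22  -34   28 ]
R3 <- R3 - (8)*R1:  [   0  -24  -68   34 ]
R4 <- R4 - (7)*R1:  [   0  -19  -48   37 ]
R3 <- R3 - (12/11)*R2:  [       0        0  -340/11    38/11 ]
R4 <- R4 - (19/22)*R2:  [       0        0  -205/11   141/11 ]
R4 <- R4 - (41/68)*R3:  [      0       0       0  365/34 ]
Upper-triangular form:
[ -1    3        8      -5 ]
[  0  -22      -34      28 ]
[  0    0  -340/11   38/11 ]
[  0    0        0  365/34 ]
det(A) = (-1)^0 * (-1) * (-22) * (-340/11) * (365/34) = -7300  (0 row swaps -> sign +1)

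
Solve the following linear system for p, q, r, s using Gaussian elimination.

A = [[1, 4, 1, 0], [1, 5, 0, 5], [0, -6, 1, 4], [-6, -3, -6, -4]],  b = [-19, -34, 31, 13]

Forward elimination on [A|b]:
R2 <- R2 - (1)*R1:  [   0    1   -1    5  -15 ]
R4 <- R4 - (-6)*R1:  [    0    21     0    -4  -101 ]
R3 <- R3 - (-6)*R2:  [   0    0   -5   34  -59 ]
R4 <- R4 - (21)*R2:  [    0     0    21  -109   214 ]
R4 <- R4 - (-21/5)*R3:  [      0       0       0   169/5  -169/5 ]
Row echelon form:
[ 1  4   1      0  |     -19 ]
[ 0  1  -1      5  |     -15 ]
[ 0  0  -5     34  |     -59 ]
[ 0  0   0  169/5  |  -169/5 ]
Back-substitution:
s = (-169/5) / (169/5) = -1
r = (-59 - (34)*(-1)) / -5 = 5
q = (-15 - (-1)*(5) - (5)*(-1)) / 1 = -5
p = (-19 - (4)*(-5) - (1)*(5)) / 1 = -4

(-4, -5, 5, -1)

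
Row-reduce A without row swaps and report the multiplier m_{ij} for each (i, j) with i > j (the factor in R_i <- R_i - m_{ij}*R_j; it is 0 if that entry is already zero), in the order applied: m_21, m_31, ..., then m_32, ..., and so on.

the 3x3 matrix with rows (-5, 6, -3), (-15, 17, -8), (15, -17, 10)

Forward elimination:
R2 <- R2 - (3)*R1:  [  0  -1   1 ]
R3 <- R3 - (-3)*R1:  [ 0  1  1 ]
R3 <- R3 - (-1)*R2:  [ 0  0  2 ]
Multipliers (in order of application): m_{21} = 3, m_{31} = -3, m_{32} = -1

multipliers: 3, -3, -1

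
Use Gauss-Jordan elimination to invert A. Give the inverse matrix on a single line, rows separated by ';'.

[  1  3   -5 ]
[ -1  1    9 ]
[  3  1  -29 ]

Gauss-Jordan on [A | I]:
R2 <- R2 - (-1)*R1:  [ 0  4  4  |  1  1  0 ]
R3 <- R3 - (3)*R1:  [   0   -8  -14  |   -3    0    1 ]
R2 <- (1/4)*R2:  [   0    1    1  |  1/4  1/4    0 ]
R1 <- R1 - (3)*R2:  [    1     0    -8  |   1/4  -3/4     0 ]
R3 <- R3 - (-8)*R2:  [  0   0  -6  |  -1   2   1 ]
R3 <- (1/-6)*R3:  [    0     0     1  |   1/6  -1/3  -1/6 ]
R1 <- R1 - (-8)*R3:  [      1       0       0  |   19/12  -41/12    -4/3 ]
R2 <- R2 - (1)*R3:  [    0     1     0  |  1/12  7/12   1/6 ]
Right block of [I | A^{-1}] is the inverse:
[ 19/12  -41/12  -4/3 ]
[  1/12    7/12   1/6 ]
[   1/6    -1/3  -1/6 ]

inverse = [19/12 -41/12 -4/3; 1/12 7/12 1/6; 1/6 -1/3 -1/6]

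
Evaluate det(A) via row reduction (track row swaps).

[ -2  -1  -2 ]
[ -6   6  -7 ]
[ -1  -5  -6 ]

det(A) = 99

Forward elimination:
R2 <- R2 - (3)*R1:  [  0   9  -1 ]
R3 <- R3 - (1/2)*R1:  [    0  -9/2    -5 ]
R3 <- R3 - (-1/2)*R2:  [     0      0  -11/2 ]
Upper-triangular form:
[ -2  -1     -2 ]
[  0   9     -1 ]
[  0   0  -11/2 ]
det(A) = (-1)^0 * (-2) * (9) * (-11/2) = 99  (0 row swaps -> sign +1)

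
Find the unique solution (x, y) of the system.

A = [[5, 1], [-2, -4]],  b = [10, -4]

(2, 0)

Forward elimination on [A|b]:
R2 <- R2 - (-2/5)*R1:  [     0  -18/5      0 ]
Row echelon form:
[ 5      1  |  10 ]
[ 0  -18/5  |   0 ]
Back-substitution:
y = (0) / (-18/5) = 0
x = (10 - (1)*(0)) / 5 = 2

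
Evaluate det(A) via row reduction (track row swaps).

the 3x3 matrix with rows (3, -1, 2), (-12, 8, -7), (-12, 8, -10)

det(A) = -36

Forward elimination:
R2 <- R2 - (-4)*R1:  [ 0  4  1 ]
R3 <- R3 - (-4)*R1:  [  0   4  -2 ]
R3 <- R3 - (1)*R2:  [  0   0  -3 ]
Upper-triangular form:
[ 3  -1   2 ]
[ 0   4   1 ]
[ 0   0  -3 ]
det(A) = (-1)^0 * (3) * (4) * (-3) = -36  (0 row swaps -> sign +1)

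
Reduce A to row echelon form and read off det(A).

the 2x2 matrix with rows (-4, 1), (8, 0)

Forward elimination:
R2 <- R2 - (-2)*R1:  [ 0  2 ]
Upper-triangular form:
[ -4  1 ]
[  0  2 ]
det(A) = (-1)^0 * (-4) * (2) = -8  (0 row swaps -> sign +1)

det(A) = -8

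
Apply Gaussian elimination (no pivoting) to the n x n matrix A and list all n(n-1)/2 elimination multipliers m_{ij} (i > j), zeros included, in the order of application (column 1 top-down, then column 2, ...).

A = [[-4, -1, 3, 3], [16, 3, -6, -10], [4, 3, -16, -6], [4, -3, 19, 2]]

multipliers: -4, -1, -1, -2, 4, 2

Forward elimination:
R2 <- R2 - (-4)*R1:  [  0  -1   6   2 ]
R3 <- R3 - (-1)*R1:  [   0    2  -13   -3 ]
R4 <- R4 - (-1)*R1:  [  0  -4  22   5 ]
R3 <- R3 - (-2)*R2:  [  0   0  -1   1 ]
R4 <- R4 - (4)*R2:  [  0   0  -2  -3 ]
R4 <- R4 - (2)*R3:  [  0   0   0  -5 ]
Multipliers (in order of application): m_{21} = -4, m_{31} = -1, m_{41} = -1, m_{32} = -2, m_{42} = 4, m_{43} = 2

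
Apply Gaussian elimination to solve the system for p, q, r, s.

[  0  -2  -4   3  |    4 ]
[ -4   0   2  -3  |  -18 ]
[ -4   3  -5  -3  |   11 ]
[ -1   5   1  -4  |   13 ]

(2, 5, -2, 2)

Forward elimination on [A|b]:
R1 <-> R2   (pivot in column 1 was zero)
[ -4   0   2  -3  -18 ]
[  0  -2  -4   3    4 ]
[ -4   3  -5  -3   11 ]
[ -1   5   1  -4   13 ]
R3 <- R3 - (1)*R1:  [  0   3  -7   0  29 ]
R4 <- R4 - (1/4)*R1:  [     0      5    1/2  -13/4   35/2 ]
R3 <- R3 - (-3/2)*R2:  [   0    0  -13  9/2   35 ]
R4 <- R4 - (-5/2)*R2:  [     0      0  -19/2   17/4   55/2 ]
R4 <- R4 - (19/26)*R3:  [     0      0      0  25/26  25/13 ]
Row echelon form:
[ -4   0    2     -3  |    -18 ]
[  0  -2   -4      3  |      4 ]
[  0   0  -13    9/2  |     35 ]
[  0   0    0  25/26  |  25/13 ]
Back-substitution:
s = (25/13) / (25/26) = 2
r = (35 - (9/2)*(2)) / -13 = -2
q = (4 - (-4)*(-2) - (3)*(2)) / -2 = 5
p = (-18 - (2)*(-2) - (-3)*(2)) / -4 = 2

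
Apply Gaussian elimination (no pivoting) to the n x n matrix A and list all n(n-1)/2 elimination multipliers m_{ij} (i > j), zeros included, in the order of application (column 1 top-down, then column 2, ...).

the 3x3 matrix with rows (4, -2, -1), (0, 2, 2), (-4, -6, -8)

Forward elimination:
R2: entry in column 1 is already 0 -> m_{21} = 0 (no row operation needed)
R3 <- R3 - (-1)*R1:  [  0  -8  -9 ]
R3 <- R3 - (-4)*R2:  [  0   0  -1 ]
Multipliers (in order of application): m_{21} = 0, m_{31} = -1, m_{32} = -4

multipliers: 0, -1, -4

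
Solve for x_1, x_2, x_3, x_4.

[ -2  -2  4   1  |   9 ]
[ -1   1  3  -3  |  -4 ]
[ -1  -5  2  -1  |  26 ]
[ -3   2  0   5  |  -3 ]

(-4, -5, -2, -1)

Forward elimination on [A|b]:
R2 <- R2 - (1/2)*R1:  [     0      2      1   -7/2  -17/2 ]
R3 <- R3 - (1/2)*R1:  [    0    -4     0  -3/2  43/2 ]
R4 <- R4 - (3/2)*R1:  [     0      5     -6    7/2  -33/2 ]
R3 <- R3 - (-2)*R2:  [     0      0      2  -17/2    9/2 ]
R4 <- R4 - (5/2)*R2:  [     0      0  -17/2   49/4   19/4 ]
R4 <- R4 - (-17/4)*R3:  [      0       0       0  -191/8   191/8 ]
Row echelon form:
[ -2  -2  4       1  |      9 ]
[  0   2  1    -7/2  |  -17/2 ]
[  0   0  2   -17/2  |    9/2 ]
[  0   0  0  -191/8  |  191/8 ]
Back-substitution:
x_4 = (191/8) / (-191/8) = -1
x_3 = (9/2 - (-17/2)*(-1)) / 2 = -2
x_2 = (-17/2 - (1)*(-2) - (-7/2)*(-1)) / 2 = -5
x_1 = (9 - (-2)*(-5) - (4)*(-2) - (1)*(-1)) / -2 = -4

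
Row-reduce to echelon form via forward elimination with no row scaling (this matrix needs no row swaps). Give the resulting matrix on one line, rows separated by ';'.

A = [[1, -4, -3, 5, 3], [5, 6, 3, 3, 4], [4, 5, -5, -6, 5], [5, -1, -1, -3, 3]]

Forward elimination:
R2 <- R2 - (5)*R1:  [   0   26   18  -22  -11 ]
R3 <- R3 - (4)*R1:  [   0   21    7  -26   -7 ]
R4 <- R4 - (5)*R1:  [   0   19   14  -28  -12 ]
R3 <- R3 - (21/26)*R2:  [       0        0   -98/13  -107/13    49/26 ]
R4 <- R4 - (19/26)*R2:  [       0        0    11/13  -155/13  -103/26 ]
R4 <- R4 - (-11/98)*R3:  [        0         0         0  -1259/98     -15/4 ]
Row echelon form:
[ 1  -4      -3         5      3 ]
[ 0  26      18       -22    -11 ]
[ 0   0  -98/13   -107/13  49/26 ]
[ 0   0       0  -1259/98  -15/4 ]

REF = [1 -4 -3 5 3; 0 26 18 -22 -11; 0 0 -98/13 -107/13 49/26; 0 0 0 -1259/98 -15/4]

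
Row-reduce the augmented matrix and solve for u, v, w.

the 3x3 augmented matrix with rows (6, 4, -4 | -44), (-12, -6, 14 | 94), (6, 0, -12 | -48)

Forward elimination on [A|b]:
R2 <- R2 - (-2)*R1:  [ 0  2  6  6 ]
R3 <- R3 - (1)*R1:  [  0  -4  -8  -4 ]
R3 <- R3 - (-2)*R2:  [ 0  0  4  8 ]
Row echelon form:
[ 6  4  -4  |  -44 ]
[ 0  2   6  |    6 ]
[ 0  0   4  |    8 ]
Back-substitution:
w = (8) / 4 = 2
v = (6 - (6)*(2)) / 2 = -3
u = (-44 - (4)*(-3) - (-4)*(2)) / 6 = -4

(-4, -3, 2)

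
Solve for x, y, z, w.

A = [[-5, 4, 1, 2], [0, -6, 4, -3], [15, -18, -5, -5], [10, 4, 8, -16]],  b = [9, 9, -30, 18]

Forward elimination on [A|b]:
R3 <- R3 - (-3)*R1:  [  0  -6  -2   1  -3 ]
R4 <- R4 - (-2)*R1:  [   0   12   10  -12   36 ]
R3 <- R3 - (1)*R2:  [   0    0   -6    4  -12 ]
R4 <- R4 - (-2)*R2:  [   0    0   18  -18   54 ]
R4 <- R4 - (-3)*R3:  [  0   0   0  -6  18 ]
Row echelon form:
[ -5   4   1   2  |    9 ]
[  0  -6   4  -3  |    9 ]
[  0   0  -6   4  |  -12 ]
[  0   0   0  -6  |   18 ]
Back-substitution:
w = (18) / -6 = -3
z = (-12 - (4)*(-3)) / -6 = 0
y = (9 - (4)*(0) - (-3)*(-3)) / -6 = 0
x = (9 - (4)*(0) - (1)*(0) - (2)*(-3)) / -5 = -3

(-3, 0, 0, -3)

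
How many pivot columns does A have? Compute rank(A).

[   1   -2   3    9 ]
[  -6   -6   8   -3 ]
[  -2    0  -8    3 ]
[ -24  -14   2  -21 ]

rank(A) = 3

Row reduction:
R2 <- R2 - (-6)*R1:  [   0  -18   26   51 ]
R3 <- R3 - (-2)*R1:  [  0  -4  -2  21 ]
R4 <- R4 - (-24)*R1:  [   0  -62   74  195 ]
R3 <- R3 - (2/9)*R2:  [     0      0  -70/9   29/3 ]
R4 <- R4 - (31/9)*R2:  [      0       0  -140/9    58/3 ]
R4 <- R4 - (2)*R3:  [ 0  0  0  0 ]
Row echelon form:
[ 1   -2      3     9 ]
[ 0  -18     26    51 ]
[ 0    0  -70/9  29/3 ]
[ 0    0      0     0 ]
Nonzero rows / pivot columns: 3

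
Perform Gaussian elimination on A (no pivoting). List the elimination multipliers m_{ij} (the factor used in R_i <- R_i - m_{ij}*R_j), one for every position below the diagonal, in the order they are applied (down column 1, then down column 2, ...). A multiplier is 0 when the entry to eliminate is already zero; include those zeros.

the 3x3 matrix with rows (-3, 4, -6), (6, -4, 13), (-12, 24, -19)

Forward elimination:
R2 <- R2 - (-2)*R1:  [ 0  4  1 ]
R3 <- R3 - (4)*R1:  [ 0  8  5 ]
R3 <- R3 - (2)*R2:  [ 0  0  3 ]
Multipliers (in order of application): m_{21} = -2, m_{31} = 4, m_{32} = 2

multipliers: -2, 4, 2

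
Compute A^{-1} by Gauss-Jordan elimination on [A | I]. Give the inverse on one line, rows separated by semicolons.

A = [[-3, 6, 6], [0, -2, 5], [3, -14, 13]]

Gauss-Jordan on [A | I]:
R1 <- (1/-3)*R1:  [    1    -2    -2  |  -1/3     0     0 ]
R3 <- R3 - (3)*R1:  [  0  -8  19  |   1   0   1 ]
R2 <- (1/-2)*R2:  [    0     1  -5/2  |     0  -1/2     0 ]
R1 <- R1 - (-2)*R2:  [    1     0    -7  |  -1/3    -1     0 ]
R3 <- R3 - (-8)*R2:  [  0   0  -1  |   1  -4   1 ]
R3 <- (1/-1)*R3:  [  0   0   1  |  -1   4  -1 ]
R1 <- R1 - (-7)*R3:  [     1      0      0  |  -22/3     27     -7 ]
R2 <- R2 - (-5/2)*R3:  [    0     1     0  |  -5/2  19/2  -5/2 ]
Right block of [I | A^{-1}] is the inverse:
[ -22/3    27    -7 ]
[  -5/2  19/2  -5/2 ]
[    -1     4    -1 ]

inverse = [-22/3 27 -7; -5/2 19/2 -5/2; -1 4 -1]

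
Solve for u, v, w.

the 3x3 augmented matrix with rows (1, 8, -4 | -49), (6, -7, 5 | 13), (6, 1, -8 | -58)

Forward elimination on [A|b]:
R2 <- R2 - (6)*R1:  [   0  -55   29  307 ]
R3 <- R3 - (6)*R1:  [   0  -47   16  236 ]
R3 <- R3 - (47/55)*R2:  [        0         0   -483/55  -1449/55 ]
Row echelon form:
[ 1    8       -4  |       -49 ]
[ 0  -55       29  |       307 ]
[ 0    0  -483/55  |  -1449/55 ]
Back-substitution:
w = (-1449/55) / (-483/55) = 3
v = (307 - (29)*(3)) / -55 = -4
u = (-49 - (8)*(-4) - (-4)*(3)) / 1 = -5

(-5, -4, 3)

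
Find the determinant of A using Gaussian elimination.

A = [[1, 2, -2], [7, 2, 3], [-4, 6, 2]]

Forward elimination:
R2 <- R2 - (7)*R1:  [   0  -12   17 ]
R3 <- R3 - (-4)*R1:  [  0  14  -6 ]
R3 <- R3 - (-7/6)*R2:  [    0     0  83/6 ]
Upper-triangular form:
[ 1    2    -2 ]
[ 0  -12    17 ]
[ 0    0  83/6 ]
det(A) = (-1)^0 * (1) * (-12) * (83/6) = -166  (0 row swaps -> sign +1)

det(A) = -166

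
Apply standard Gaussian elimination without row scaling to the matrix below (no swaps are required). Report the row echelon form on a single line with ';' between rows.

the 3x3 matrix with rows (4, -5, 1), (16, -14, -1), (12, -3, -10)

Forward elimination:
R2 <- R2 - (4)*R1:  [  0   6  -5 ]
R3 <- R3 - (3)*R1:  [   0   12  -13 ]
R3 <- R3 - (2)*R2:  [  0   0  -3 ]
Row echelon form:
[ 4  -5   1 ]
[ 0   6  -5 ]
[ 0   0  -3 ]

REF = [4 -5 1; 0 6 -5; 0 0 -3]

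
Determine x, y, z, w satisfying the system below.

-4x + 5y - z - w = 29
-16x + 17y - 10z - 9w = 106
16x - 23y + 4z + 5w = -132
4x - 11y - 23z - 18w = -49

Forward elimination on [A|b]:
R2 <- R2 - (4)*R1:  [   0   -3   -6   -5  -10 ]
R3 <- R3 - (-4)*R1:  [   0   -3    0    1  -16 ]
R4 <- R4 - (-1)*R1:  [   0   -6  -24  -19  -20 ]
R3 <- R3 - (1)*R2:  [  0   0   6   6  -6 ]
R4 <- R4 - (2)*R2:  [   0    0  -12   -9    0 ]
R4 <- R4 - (-2)*R3:  [   0    0    0    3  -12 ]
Row echelon form:
[ -4   5  -1  -1  |   29 ]
[  0  -3  -6  -5  |  -10 ]
[  0   0   6   6  |   -6 ]
[  0   0   0   3  |  -12 ]
Back-substitution:
w = (-12) / 3 = -4
z = (-6 - (6)*(-4)) / 6 = 3
y = (-10 - (-6)*(3) - (-5)*(-4)) / -3 = 4
x = (29 - (5)*(4) - (-1)*(3) - (-1)*(-4)) / -4 = -2

(-2, 4, 3, -4)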